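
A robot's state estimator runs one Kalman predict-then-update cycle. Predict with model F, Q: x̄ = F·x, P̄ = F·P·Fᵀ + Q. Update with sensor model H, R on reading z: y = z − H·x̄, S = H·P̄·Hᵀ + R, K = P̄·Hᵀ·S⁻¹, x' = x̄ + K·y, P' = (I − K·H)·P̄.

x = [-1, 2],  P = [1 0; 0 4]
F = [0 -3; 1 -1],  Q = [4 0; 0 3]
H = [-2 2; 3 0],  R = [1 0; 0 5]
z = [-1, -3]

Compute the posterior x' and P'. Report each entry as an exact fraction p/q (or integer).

x̄ = F·x = [-6, -3]
P̄ = F·P·Fᵀ + Q = [40 12; 12 8]
y = z − H·x̄ = [-7, 15]
S = H·P̄·Hᵀ + R = [97 -168; -168 365]
K = P̄·Hᵀ·S⁻¹ = [-280/7181 2232/7181; 3128/7181 2148/7181]
x' = x̄ + K·y = [-7646/7181, -11219/7181]
P' = (I − K·H)·P̄ = [3720/7181 3580/7181; 3580/7181 5144/7181]

x' = [-7646/7181, -11219/7181]
P' = [3720/7181 3580/7181; 3580/7181 5144/7181]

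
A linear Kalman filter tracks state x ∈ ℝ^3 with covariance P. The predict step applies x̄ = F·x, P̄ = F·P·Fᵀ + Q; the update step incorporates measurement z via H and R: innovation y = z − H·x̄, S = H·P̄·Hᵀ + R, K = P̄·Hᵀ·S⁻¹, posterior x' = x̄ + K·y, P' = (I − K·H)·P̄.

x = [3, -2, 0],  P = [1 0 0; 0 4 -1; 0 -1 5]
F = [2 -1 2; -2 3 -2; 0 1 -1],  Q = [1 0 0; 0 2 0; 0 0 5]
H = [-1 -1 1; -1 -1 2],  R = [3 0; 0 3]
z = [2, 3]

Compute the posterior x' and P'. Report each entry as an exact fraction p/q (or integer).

x̄ = F·x = [8, -12, -2]
P̄ = F·P·Fᵀ + Q = [33 -44 -17; -44 74 27; -17 27 16]
y = z − H·x̄ = [0, 3]
S = H·P̄·Hᵀ + R = [18 21; 21 46]
K = P̄·Hᵀ·S⁻¹ = [23/43 -32/43; -214/129 55/43; -62/129 30/43]
x' = x̄ + K·y = [248/43, -351/43, 4/43]
P' = (I − K·H)·P̄ = [821/43 -1055/43 -165/43; -1055/43 1648/43 379/43; -165/43 379/43 152/43]

x' = [248/43, -351/43, 4/43]
P' = [821/43 -1055/43 -165/43; -1055/43 1648/43 379/43; -165/43 379/43 152/43]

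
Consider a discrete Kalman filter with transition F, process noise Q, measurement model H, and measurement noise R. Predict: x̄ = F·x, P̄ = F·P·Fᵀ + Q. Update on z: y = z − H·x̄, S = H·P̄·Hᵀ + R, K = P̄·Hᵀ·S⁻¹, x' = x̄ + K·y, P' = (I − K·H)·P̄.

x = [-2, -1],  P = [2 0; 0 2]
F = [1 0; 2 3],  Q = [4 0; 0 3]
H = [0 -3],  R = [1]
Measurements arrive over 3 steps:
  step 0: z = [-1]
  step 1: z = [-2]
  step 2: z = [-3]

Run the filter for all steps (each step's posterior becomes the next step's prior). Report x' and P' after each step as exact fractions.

step 0: x' = [-130/131, 40/131], P' = [714/131 2/131; 2/131 29/262]
step 1: x' = [-16262/61525, 40562/61525], P' = [298882/61525 2868/61525; 2868/61525 6807/61525]
step 2: x' = [-5978330/13343563, 13371200/13343563], P' = [64410602/13343563 606368/13343563; 606368/13343563 1475782/13343563]

step 0: x̄ = F·x = [-2, -7]
step 0: P̄ = F·P·Fᵀ + Q = [6 4; 4 29]
step 0: y = z − H·x̄ = [-22]
step 0: S = H·P̄·Hᵀ + R = [262]
step 0: K = P̄·Hᵀ·S⁻¹ = [-6/131; -87/262]
step 0: x' = x̄ + K·y = [-130/131, 40/131]
step 0: P' = (I − K·H)·P̄ = [714/131 2/131; 2/131 29/262]
step 1: x̄ = F·x = [-130/131, -140/131]
step 1: P̄ = F·P·Fᵀ + Q = [1238/131 1434/131; 1434/131 6807/262]
step 1: y = z − H·x̄ = [-682/131]
step 1: S = H·P̄·Hᵀ + R = [61525/262]
step 1: K = P̄·Hᵀ·S⁻¹ = [-8604/61525; -20421/61525]
step 1: x' = x̄ + K·y = [-16262/61525, 40562/61525]
step 1: P' = (I − K·H)·P̄ = [298882/61525 2868/61525; 2868/61525 6807/61525]
step 2: x̄ = F·x = [-16262/61525, 89162/61525]
step 2: P̄ = F·P·Fᵀ + Q = [544982/61525 606368/61525; 606368/61525 1475782/61525]
step 2: y = z − H·x̄ = [82911/61525]
step 2: S = H·P̄·Hᵀ + R = [13343563/61525]
step 2: K = P̄·Hᵀ·S⁻¹ = [-1819104/13343563; -4427346/13343563]
step 2: x' = x̄ + K·y = [-5978330/13343563, 13371200/13343563]
step 2: P' = (I − K·H)·P̄ = [64410602/13343563 606368/13343563; 606368/13343563 1475782/13343563]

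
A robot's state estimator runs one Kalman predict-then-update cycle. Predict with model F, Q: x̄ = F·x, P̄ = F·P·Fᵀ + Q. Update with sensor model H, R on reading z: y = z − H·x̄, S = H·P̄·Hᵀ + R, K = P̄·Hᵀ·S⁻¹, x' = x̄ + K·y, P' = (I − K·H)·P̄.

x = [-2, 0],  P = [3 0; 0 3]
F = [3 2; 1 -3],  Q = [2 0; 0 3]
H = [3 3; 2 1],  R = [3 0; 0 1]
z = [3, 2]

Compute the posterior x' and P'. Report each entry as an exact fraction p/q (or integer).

x̄ = F·x = [-6, -2]
P̄ = F·P·Fᵀ + Q = [41 -9; -9 33]
y = z − H·x̄ = [27, 16]
S = H·P̄·Hᵀ + R = [507 264; 264 162]
K = P̄·Hᵀ·S⁻¹ = [-620/2073 3889/4146; 428/691 -1267/1382]
x' = x̄ + K·y = [1934/2073, 38/691]
P' = (I − K·H)·P̄ = [5129/4146 -2123/1382; -2123/1382 2979/1382]

x' = [1934/2073, 38/691]
P' = [5129/4146 -2123/1382; -2123/1382 2979/1382]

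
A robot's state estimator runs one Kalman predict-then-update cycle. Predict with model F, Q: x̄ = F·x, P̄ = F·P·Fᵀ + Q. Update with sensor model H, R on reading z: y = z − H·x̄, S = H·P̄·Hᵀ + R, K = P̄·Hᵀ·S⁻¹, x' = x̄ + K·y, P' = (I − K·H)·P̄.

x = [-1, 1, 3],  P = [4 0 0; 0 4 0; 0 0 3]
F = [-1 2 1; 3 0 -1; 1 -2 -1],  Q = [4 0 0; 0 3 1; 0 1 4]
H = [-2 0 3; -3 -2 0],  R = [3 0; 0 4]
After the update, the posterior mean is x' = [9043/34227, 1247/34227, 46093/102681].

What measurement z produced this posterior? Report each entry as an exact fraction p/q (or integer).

x̄ = F·x = [6, -6, -6]
P̄ = F·P·Fᵀ + Q = [27 -15 -23; -15 42 16; -23 16 27]
S = H·P̄·Hᵀ + R = [630 213; 213 235]
K = P̄·Hᵀ·S⁻¹ = [-6014/34227 -659/11409; 8879/34227 -4576/11409; 21964/102681 -1247/34227]
x' − x̄ = [-196319/34227, 206609/34227, 662179/102681] = K·y
y = (KᵀK)⁻¹·Kᵀ·(x' − x̄) = [31, 5]
z = y + H·x̄ = [31, 5] + [-30, -6] = [1, -1]

z = [1, -1]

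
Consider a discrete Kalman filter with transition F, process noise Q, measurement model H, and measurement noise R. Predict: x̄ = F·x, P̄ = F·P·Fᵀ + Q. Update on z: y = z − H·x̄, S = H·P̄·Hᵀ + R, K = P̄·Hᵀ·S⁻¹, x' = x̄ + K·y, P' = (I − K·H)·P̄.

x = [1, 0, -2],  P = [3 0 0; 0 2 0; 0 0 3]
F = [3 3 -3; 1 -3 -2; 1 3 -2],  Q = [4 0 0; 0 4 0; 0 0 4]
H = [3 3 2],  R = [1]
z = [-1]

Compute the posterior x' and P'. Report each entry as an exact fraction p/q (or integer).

x' = [-1797/1832, 541/458, -180/229]
P' = [20207/1832 -7263/458 1680/229; -7263/458 6295/229 -3987/229; 1680/229 -3987/229 3473/229]

x̄ = F·x = [9, 5, 5]
P̄ = F·P·Fᵀ + Q = [76 9 45; 9 37 -3; 45 -3 37]
y = z − H·x̄ = [-53]
S = H·P̄·Hᵀ + R = [1832]
K = P̄·Hᵀ·S⁻¹ = [345/1832; 33/458; 25/229]
x' = x̄ + K·y = [-1797/1832, 541/458, -180/229]
P' = (I − K·H)·P̄ = [20207/1832 -7263/458 1680/229; -7263/458 6295/229 -3987/229; 1680/229 -3987/229 3473/229]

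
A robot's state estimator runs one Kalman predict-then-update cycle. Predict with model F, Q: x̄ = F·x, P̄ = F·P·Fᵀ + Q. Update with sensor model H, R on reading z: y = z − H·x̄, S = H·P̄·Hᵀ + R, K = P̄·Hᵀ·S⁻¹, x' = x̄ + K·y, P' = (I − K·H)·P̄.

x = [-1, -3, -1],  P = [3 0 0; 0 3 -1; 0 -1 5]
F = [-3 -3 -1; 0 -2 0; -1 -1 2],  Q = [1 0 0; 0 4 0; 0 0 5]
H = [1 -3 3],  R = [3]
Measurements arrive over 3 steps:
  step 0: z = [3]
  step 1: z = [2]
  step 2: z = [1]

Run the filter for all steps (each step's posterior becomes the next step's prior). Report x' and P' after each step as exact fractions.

step 0: x' = [704/53, 952/159, 406/159], P' = [5049/106 863/53 29/53; 863/53 2542/159 1678/159; 29/53 1678/159 1693/159]
step 1: x' = [-4633106/161633, -1508848/161633, 137796/161633], P' = [166134045/323266 28919694/161633 2610039/323266; 28919694/161633 10500948/161633 867240/161633; 2610039/323266 867240/161633 467444/161633]
step 2: x' = [-32341737439/5875073090, -4113996692/2937536545, 913519085/1175014618], P' = [2167019186313/11750146180 190562799342/2937536545 9573358947/2350029236; 190562799342/2937536545 74895313732/2937536545 2342160990/587507309; 9573358947/2350029236 2342160990/587507309 6699522473/2350029236]

step 0: x̄ = F·x = [13, 6, 2]
step 0: P̄ = F·P·Fᵀ + Q = [54 16 13; 16 16 10; 13 10 35]
step 0: y = z − H·x̄ = [2]
step 0: S = H·P̄·Hᵀ + R = [318]
step 0: K = P̄·Hᵀ·S⁻¹ = [15/106; -1/159; 44/159]
step 0: x' = x̄ + K·y = [704/53, 952/159, 406/159]
step 0: P' = (I − K·H)·P̄ = [5049/106 863/53 29/53; 863/53 2542/159 1678/159; 29/53 1678/159 1693/159]
step 1: x̄ = F·x = [-9598/159, -1904/159, -2252/159]
step 1: P̄ = F·P·Fᵀ + Q = [300167/318 34142/159 67339/318; 34142/159 10804/159 3550/159; 67339/318 3550/159 31601/318]
step 1: y = z − H·x̄ = [10960/159]
step 1: S = H·P̄·Hᵀ + R = [323266/159]
step 1: K = P̄·Hᵀ·S⁻¹ = [74333/161633; 6190/161633; 70421/323266]
step 1: x' = x̄ + K·y = [-4633106/161633, -1508848/161633, 137796/161633]
step 1: P' = (I − K·H)·P̄ = [166134045/323266 28919694/161633 2610039/323266; 28919694/161633 10500948/161633 867240/161633; 2610039/323266 867240/161633 467444/161633]
step 2: x̄ = F·x = [18288066/161633, 3017696/161633, 6417546/161633]
step 2: P̄ = F·P·Fᵀ + Q = [2752657721/323266 238258332/161633 442425890/161633; 238258332/161633 42650324/161633 75372324/161633; 442425890/161633 75372324/161633 290792523/323266]
step 2: y = z − H·x̄ = [-28325983/161633]
step 2: S = H·P̄·Hᵀ + R = [2937536545/161633]
step 2: K = P̄·Hᵀ·S⁻¹ = [3977663069/5875073090; 336424332/2937536545; 260999081/1175014618]
step 2: x' = x̄ + K·y = [-32341737439/5875073090, -4113996692/2937536545, 913519085/1175014618]
step 2: P' = (I − K·H)·P̄ = [2167019186313/11750146180 190562799342/2937536545 9573358947/2350029236; 190562799342/2937536545 74895313732/2937536545 2342160990/587507309; 9573358947/2350029236 2342160990/587507309 6699522473/2350029236]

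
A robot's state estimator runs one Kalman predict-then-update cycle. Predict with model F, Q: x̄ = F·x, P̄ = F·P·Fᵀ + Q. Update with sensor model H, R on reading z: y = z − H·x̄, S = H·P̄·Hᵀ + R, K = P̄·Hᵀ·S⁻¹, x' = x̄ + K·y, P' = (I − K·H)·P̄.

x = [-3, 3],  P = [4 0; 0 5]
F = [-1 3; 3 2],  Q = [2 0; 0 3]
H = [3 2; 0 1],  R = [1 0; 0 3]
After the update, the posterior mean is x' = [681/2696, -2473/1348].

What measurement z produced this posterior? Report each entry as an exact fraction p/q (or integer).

x̄ = F·x = [12, -3]
P̄ = F·P·Fᵀ + Q = [51 18; 18 59]
S = H·P̄·Hᵀ + R = [912 172; 172 62]
K = P̄·Hᵀ·S⁻¹ = [4311/13480 -4023/6740; 129/6740 1514/1685]
x' − x̄ = [-31671/2696, 1571/1348] = K·y
y = (KᵀK)⁻¹·Kᵀ·(x' − x̄) = [-33, 2]
z = y + H·x̄ = [-33, 2] + [30, -3] = [-3, -1]

z = [-3, -1]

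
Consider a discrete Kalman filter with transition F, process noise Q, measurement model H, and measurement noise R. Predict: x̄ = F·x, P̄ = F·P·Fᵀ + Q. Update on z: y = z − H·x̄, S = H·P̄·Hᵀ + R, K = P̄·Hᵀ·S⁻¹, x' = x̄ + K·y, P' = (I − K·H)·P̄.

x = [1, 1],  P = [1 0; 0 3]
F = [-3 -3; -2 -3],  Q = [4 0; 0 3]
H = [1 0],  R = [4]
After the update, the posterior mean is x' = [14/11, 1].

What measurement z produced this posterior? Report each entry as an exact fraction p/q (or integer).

z = [2]

x̄ = F·x = [-6, -5]
P̄ = F·P·Fᵀ + Q = [40 33; 33 34]
S = H·P̄·Hᵀ + R = [44]
K = P̄·Hᵀ·S⁻¹ = [10/11; 3/4]
x' − x̄ = [80/11, 6] = K·y
y = (KᵀK)⁻¹·Kᵀ·(x' − x̄) = [8]
z = y + H·x̄ = [8] + [-6] = [2]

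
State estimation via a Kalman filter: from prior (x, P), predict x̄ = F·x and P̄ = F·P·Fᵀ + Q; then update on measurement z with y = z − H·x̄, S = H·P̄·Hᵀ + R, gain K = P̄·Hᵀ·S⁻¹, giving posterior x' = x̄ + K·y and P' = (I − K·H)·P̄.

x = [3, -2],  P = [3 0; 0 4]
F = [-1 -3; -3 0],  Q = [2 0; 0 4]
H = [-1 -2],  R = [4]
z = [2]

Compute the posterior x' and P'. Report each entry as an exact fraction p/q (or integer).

x' = [1382/205, -922/205]
P' = [4924/205 -2344/205; -2344/205 1314/205]

x̄ = F·x = [3, -9]
P̄ = F·P·Fᵀ + Q = [41 9; 9 31]
y = z − H·x̄ = [-13]
S = H·P̄·Hᵀ + R = [205]
K = P̄·Hᵀ·S⁻¹ = [-59/205; -71/205]
x' = x̄ + K·y = [1382/205, -922/205]
P' = (I − K·H)·P̄ = [4924/205 -2344/205; -2344/205 1314/205]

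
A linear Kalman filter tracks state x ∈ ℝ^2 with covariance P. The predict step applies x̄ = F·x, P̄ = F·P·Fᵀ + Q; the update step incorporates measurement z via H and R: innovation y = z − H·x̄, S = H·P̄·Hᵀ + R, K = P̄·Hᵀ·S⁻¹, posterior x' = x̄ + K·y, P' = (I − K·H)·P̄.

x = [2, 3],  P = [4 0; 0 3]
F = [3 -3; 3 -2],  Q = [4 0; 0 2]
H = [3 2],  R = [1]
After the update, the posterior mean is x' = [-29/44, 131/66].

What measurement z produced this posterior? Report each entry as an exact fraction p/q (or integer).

z = [2]

x̄ = F·x = [-3, 0]
P̄ = F·P·Fᵀ + Q = [67 54; 54 50]
S = H·P̄·Hᵀ + R = [1452]
K = P̄·Hᵀ·S⁻¹ = [103/484; 131/726]
x' − x̄ = [103/44, 131/66] = K·y
y = (KᵀK)⁻¹·Kᵀ·(x' − x̄) = [11]
z = y + H·x̄ = [11] + [-9] = [2]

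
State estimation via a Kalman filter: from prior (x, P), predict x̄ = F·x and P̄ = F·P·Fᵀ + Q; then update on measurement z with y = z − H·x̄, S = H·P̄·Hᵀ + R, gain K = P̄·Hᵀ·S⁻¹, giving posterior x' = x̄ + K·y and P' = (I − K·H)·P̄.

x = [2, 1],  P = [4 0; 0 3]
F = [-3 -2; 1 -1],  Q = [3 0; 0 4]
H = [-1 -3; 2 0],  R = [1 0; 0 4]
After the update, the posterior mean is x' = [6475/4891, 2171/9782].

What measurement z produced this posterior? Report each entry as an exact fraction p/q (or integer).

z = [-2, 3]

x̄ = F·x = [-8, 1]
P̄ = F·P·Fᵀ + Q = [51 -6; -6 11]
S = H·P̄·Hᵀ + R = [115 -66; -66 208]
K = P̄·Hᵀ·S⁻¹ = [-33/4891 2388/4891; -1602/4891 -1581/9782]
x' − x̄ = [45603/4891, -7611/9782] = K·y
y = (KᵀK)⁻¹·Kᵀ·(x' − x̄) = [-7, 19]
z = y + H·x̄ = [-7, 19] + [5, -16] = [-2, 3]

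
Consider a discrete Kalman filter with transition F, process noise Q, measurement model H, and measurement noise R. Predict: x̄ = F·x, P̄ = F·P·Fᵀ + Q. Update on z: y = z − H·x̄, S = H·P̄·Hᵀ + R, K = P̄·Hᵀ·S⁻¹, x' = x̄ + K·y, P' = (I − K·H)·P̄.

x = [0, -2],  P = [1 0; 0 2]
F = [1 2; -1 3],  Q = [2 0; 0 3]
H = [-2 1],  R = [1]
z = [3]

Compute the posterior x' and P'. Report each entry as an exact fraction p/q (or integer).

x̄ = F·x = [-4, -6]
P̄ = F·P·Fᵀ + Q = [11 11; 11 22]
y = z − H·x̄ = [1]
S = H·P̄·Hᵀ + R = [23]
K = P̄·Hᵀ·S⁻¹ = [-11/23; 0]
x' = x̄ + K·y = [-103/23, -6]
P' = (I − K·H)·P̄ = [132/23 11; 11 22]

x' = [-103/23, -6]
P' = [132/23 11; 11 22]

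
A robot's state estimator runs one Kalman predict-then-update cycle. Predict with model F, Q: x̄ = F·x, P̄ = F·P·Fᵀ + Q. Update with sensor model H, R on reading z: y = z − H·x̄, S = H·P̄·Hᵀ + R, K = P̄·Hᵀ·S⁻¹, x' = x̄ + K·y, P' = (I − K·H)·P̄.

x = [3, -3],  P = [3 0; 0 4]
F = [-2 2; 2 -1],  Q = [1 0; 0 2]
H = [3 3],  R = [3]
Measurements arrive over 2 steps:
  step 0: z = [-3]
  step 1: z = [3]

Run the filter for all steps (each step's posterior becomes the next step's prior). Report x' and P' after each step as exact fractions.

step 0: x' = [-105/11, 93/11], P' = [395/22 -193/11; -193/11 192/11]
step 1: x' = [3615/343, -3231/343], P' = [27785/686 -13502/343; -13502/343 13224/343]

step 0: x̄ = F·x = [-12, 9]
step 0: P̄ = F·P·Fᵀ + Q = [29 -20; -20 18]
step 0: y = z − H·x̄ = [6]
step 0: S = H·P̄·Hᵀ + R = [66]
step 0: K = P̄·Hᵀ·S⁻¹ = [9/22; -1/11]
step 0: x' = x̄ + K·y = [-105/11, 93/11]
step 0: P' = (I − K·H)·P̄ = [395/22 -193/11; -193/11 192/11]
step 1: x̄ = F·x = [36, -303/11]
step 1: P̄ = F·P·Fᵀ + Q = [283 -212; -212 1776/11]
step 1: y = z − H·x̄ = [-246/11]
step 1: S = H·P̄·Hᵀ + R = [2058/11]
step 1: K = P̄·Hᵀ·S⁻¹ = [781/686; -278/343]
step 1: x' = x̄ + K·y = [3615/343, -3231/343]
step 1: P' = (I − K·H)·P̄ = [27785/686 -13502/343; -13502/343 13224/343]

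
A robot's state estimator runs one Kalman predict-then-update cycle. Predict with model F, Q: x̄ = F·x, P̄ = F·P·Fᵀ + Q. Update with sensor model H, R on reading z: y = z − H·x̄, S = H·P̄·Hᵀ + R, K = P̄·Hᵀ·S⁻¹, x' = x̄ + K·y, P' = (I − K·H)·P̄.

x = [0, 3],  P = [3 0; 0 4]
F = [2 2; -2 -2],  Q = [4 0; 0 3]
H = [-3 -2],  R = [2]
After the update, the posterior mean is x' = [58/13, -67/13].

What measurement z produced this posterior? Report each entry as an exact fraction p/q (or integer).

z = [-3]

x̄ = F·x = [6, -6]
P̄ = F·P·Fᵀ + Q = [32 -28; -28 31]
S = H·P̄·Hᵀ + R = [78]
K = P̄·Hᵀ·S⁻¹ = [-20/39; 11/39]
x' − x̄ = [-20/13, 11/13] = K·y
y = (KᵀK)⁻¹·Kᵀ·(x' − x̄) = [3]
z = y + H·x̄ = [3] + [-6] = [-3]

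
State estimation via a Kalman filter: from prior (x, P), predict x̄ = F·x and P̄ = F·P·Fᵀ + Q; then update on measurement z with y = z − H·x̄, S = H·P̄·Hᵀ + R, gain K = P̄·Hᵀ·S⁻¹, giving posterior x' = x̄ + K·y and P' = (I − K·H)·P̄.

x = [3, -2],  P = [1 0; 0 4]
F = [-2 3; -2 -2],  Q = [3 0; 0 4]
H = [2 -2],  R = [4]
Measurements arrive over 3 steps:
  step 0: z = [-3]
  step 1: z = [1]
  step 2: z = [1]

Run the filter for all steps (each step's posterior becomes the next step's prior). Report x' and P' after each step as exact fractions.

step 0: x' = [-169/24, -295/54], P' = [25/4 17/3; 17/3 164/27]
step 1: x' = [9085/2158, 16763/4316], P' = [25445/4316 12217/2158; 12217/2158 6928/1079]
step 2: x' = [-70999/45458, -1581305/727328], P' = [127620/22729 121861/22729; 121861/22729 1109569/181832]

step 0: x̄ = F·x = [-12, -2]
step 0: P̄ = F·P·Fᵀ + Q = [43 -20; -20 24]
step 0: y = z − H·x̄ = [17]
step 0: S = H·P̄·Hᵀ + R = [432]
step 0: K = P̄·Hᵀ·S⁻¹ = [7/24; -11/54]
step 0: x' = x̄ + K·y = [-169/24, -295/54]
step 0: P' = (I − K·H)·P̄ = [25/4 17/3; 17/3 164/27]
step 1: x̄ = F·x = [-83/36, 2701/108]
step 1: P̄ = F·P·Fᵀ + Q = [44/3 -205/9; -205/9 2663/27]
step 1: y = z − H·x̄ = [1502/27]
step 1: S = H·P̄·Hᵀ + R = [17264/27]
step 1: K = P̄·Hᵀ·S⁻¹ = [1011/8632; -1639/4316]
step 1: x' = x̄ + K·y = [9085/2158, 16763/4316]
step 1: P' = (I − K·H)·P̄ = [25445/4316 12217/2158; 12217/2158 6928/1079]
step 2: x̄ = F·x = [1073/332, -34933/2158]
step 2: P̄ = F·P·Fᵀ + Q = [1364/83 -2180/83; -2180/83 106341/1079]
step 2: y = z − H·x̄ = [-81657/2158]
step 2: S = H·P̄·Hᵀ + R = [727328/1079]
step 2: K = P̄·Hᵀ·S⁻¹ = [5759/45458; -134681/363664]
step 2: x' = x̄ + K·y = [-70999/45458, -1581305/727328]
step 2: P' = (I − K·H)·P̄ = [127620/22729 121861/22729; 121861/22729 1109569/181832]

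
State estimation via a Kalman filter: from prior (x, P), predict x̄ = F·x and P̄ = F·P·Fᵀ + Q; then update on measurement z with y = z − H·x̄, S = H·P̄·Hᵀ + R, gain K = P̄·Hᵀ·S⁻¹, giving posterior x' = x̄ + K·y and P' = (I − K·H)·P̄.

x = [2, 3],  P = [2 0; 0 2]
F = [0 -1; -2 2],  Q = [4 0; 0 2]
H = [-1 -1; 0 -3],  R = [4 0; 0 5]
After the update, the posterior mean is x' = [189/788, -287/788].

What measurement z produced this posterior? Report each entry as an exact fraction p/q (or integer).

x̄ = F·x = [-3, 2]
P̄ = F·P·Fᵀ + Q = [6 -4; -4 18]
S = H·P̄·Hᵀ + R = [20 42; 42 167]
K = P̄·Hᵀ·S⁻¹ = [-419/788 81/394; -35/788 -123/394]
x' − x̄ = [2553/788, -1863/788] = K·y
y = (KᵀK)⁻¹·Kᵀ·(x' − x̄) = [-3, 8]
z = y + H·x̄ = [-3, 8] + [1, -6] = [-2, 2]

z = [-2, 2]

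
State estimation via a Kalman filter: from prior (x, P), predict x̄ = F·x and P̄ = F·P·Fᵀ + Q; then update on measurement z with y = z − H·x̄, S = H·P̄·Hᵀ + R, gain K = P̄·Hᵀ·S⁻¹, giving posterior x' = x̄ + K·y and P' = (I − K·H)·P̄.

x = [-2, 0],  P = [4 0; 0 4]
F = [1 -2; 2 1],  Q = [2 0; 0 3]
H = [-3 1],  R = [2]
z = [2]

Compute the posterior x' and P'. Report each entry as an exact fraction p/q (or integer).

x' = [-2, -4]
P' = [550/223 1518/223; 1518/223 4600/223]

x̄ = F·x = [-2, -4]
P̄ = F·P·Fᵀ + Q = [22 0; 0 23]
y = z − H·x̄ = [0]
S = H·P̄·Hᵀ + R = [223]
K = P̄·Hᵀ·S⁻¹ = [-66/223; 23/223]
x' = x̄ + K·y = [-2, -4]
P' = (I − K·H)·P̄ = [550/223 1518/223; 1518/223 4600/223]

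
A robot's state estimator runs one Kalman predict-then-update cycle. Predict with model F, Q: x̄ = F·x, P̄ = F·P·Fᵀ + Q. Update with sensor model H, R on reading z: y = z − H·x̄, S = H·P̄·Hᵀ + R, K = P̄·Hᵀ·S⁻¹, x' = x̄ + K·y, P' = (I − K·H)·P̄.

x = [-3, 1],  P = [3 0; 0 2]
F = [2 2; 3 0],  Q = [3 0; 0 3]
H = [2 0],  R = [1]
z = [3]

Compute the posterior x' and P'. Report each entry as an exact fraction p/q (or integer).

x' = [134/93, -147/31]
P' = [23/93 6/31; 6/31 498/31]

x̄ = F·x = [-4, -9]
P̄ = F·P·Fᵀ + Q = [23 18; 18 30]
y = z − H·x̄ = [11]
S = H·P̄·Hᵀ + R = [93]
K = P̄·Hᵀ·S⁻¹ = [46/93; 12/31]
x' = x̄ + K·y = [134/93, -147/31]
P' = (I − K·H)·P̄ = [23/93 6/31; 6/31 498/31]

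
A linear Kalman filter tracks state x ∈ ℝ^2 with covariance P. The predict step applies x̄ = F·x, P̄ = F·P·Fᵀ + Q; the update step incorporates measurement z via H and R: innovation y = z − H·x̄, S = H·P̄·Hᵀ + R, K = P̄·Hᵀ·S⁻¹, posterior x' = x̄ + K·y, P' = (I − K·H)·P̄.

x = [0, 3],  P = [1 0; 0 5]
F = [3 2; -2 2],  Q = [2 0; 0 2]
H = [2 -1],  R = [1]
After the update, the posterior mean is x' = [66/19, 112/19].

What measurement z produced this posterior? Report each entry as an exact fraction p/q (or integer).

z = [1]

x̄ = F·x = [6, 6]
P̄ = F·P·Fᵀ + Q = [31 14; 14 26]
S = H·P̄·Hᵀ + R = [95]
K = P̄·Hᵀ·S⁻¹ = [48/95; 2/95]
x' − x̄ = [-48/19, -2/19] = K·y
y = (KᵀK)⁻¹·Kᵀ·(x' − x̄) = [-5]
z = y + H·x̄ = [-5] + [6] = [1]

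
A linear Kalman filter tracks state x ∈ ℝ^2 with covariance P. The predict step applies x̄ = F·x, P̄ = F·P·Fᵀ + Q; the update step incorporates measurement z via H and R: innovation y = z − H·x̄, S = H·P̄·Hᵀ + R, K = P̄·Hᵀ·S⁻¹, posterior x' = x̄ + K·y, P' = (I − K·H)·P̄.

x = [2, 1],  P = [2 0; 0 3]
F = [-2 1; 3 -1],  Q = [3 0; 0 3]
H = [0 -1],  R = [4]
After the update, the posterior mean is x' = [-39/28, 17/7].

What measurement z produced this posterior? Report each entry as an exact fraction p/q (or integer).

x̄ = F·x = [-3, 5]
P̄ = F·P·Fᵀ + Q = [14 -15; -15 24]
S = H·P̄·Hᵀ + R = [28]
K = P̄·Hᵀ·S⁻¹ = [15/28; -6/7]
x' − x̄ = [45/28, -18/7] = K·y
y = (KᵀK)⁻¹·Kᵀ·(x' − x̄) = [3]
z = y + H·x̄ = [3] + [-5] = [-2]

z = [-2]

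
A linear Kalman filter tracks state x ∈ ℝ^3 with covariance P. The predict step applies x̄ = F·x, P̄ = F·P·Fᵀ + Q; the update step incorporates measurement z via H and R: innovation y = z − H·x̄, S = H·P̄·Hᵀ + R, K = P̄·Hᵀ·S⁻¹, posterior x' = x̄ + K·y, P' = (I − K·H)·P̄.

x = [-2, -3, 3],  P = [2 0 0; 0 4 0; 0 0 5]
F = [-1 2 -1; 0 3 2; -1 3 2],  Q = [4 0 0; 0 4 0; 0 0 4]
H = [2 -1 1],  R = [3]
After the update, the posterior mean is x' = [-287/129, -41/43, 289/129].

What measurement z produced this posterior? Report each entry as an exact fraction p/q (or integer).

z = [-1]

x̄ = F·x = [-7, -3, -1]
P̄ = F·P·Fᵀ + Q = [27 14 16; 14 60 56; 16 56 62]
S = H·P̄·Hᵀ + R = [129]
K = P̄·Hᵀ·S⁻¹ = [56/129; 8/43; 38/129]
x' − x̄ = [616/129, 88/43, 418/129] = K·y
y = (KᵀK)⁻¹·Kᵀ·(x' − x̄) = [11]
z = y + H·x̄ = [11] + [-12] = [-1]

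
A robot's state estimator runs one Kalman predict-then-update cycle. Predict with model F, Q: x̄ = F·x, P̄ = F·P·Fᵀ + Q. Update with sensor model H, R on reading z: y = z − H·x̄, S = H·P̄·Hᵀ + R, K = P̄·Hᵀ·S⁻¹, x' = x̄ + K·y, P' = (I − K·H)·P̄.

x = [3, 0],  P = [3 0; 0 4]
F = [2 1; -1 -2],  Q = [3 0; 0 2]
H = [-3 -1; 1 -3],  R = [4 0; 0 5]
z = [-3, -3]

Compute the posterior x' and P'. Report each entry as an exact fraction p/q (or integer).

x̄ = F·x = [6, -3]
P̄ = F·P·Fᵀ + Q = [19 -14; -14 21]
y = z − H·x̄ = [12, -18]
S = H·P̄·Hᵀ + R = [112 -106; -106 297]
K = P̄·Hᵀ·S⁻¹ = [-6305/22028 1137/11014; -1925/22028 -3199/11014]
x' = x̄ + K·y = [3894/5507, 6495/5507]
P' = (I − K·H)·P̄ = [8703/22028 -889/22028; -889/22028 10367/22028]

x' = [3894/5507, 6495/5507]
P' = [8703/22028 -889/22028; -889/22028 10367/22028]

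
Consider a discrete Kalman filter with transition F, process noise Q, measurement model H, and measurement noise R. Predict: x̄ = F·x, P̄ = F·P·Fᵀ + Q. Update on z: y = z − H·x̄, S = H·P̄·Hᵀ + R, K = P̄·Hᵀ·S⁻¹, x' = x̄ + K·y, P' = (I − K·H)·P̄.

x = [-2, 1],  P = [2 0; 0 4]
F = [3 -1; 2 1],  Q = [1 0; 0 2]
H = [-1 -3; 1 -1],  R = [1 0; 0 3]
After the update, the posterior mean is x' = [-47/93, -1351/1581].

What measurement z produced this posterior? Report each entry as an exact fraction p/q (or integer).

x̄ = F·x = [-7, -3]
P̄ = F·P·Fᵀ + Q = [23 8; 8 14]
S = H·P̄·Hᵀ + R = [198 3; 3 24]
K = P̄·Hᵀ·S⁻¹ = [-23/93 61/93; -394/1581 -346/1581]
x' − x̄ = [604/93, 3392/1581] = K·y
y = (KᵀK)⁻¹·Kᵀ·(x' − x̄) = [-13, 5]
z = y + H·x̄ = [-13, 5] + [16, -4] = [3, 1]

z = [3, 1]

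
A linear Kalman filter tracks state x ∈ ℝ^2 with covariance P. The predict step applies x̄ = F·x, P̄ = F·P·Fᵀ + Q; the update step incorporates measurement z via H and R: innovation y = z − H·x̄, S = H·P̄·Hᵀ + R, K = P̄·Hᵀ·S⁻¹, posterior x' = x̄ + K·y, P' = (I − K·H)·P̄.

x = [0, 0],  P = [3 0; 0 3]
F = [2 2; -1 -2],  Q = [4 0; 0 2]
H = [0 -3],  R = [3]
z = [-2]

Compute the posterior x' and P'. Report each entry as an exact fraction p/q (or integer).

x̄ = F·x = [0, 0]
P̄ = F·P·Fᵀ + Q = [28 -18; -18 17]
y = z − H·x̄ = [-2]
S = H·P̄·Hᵀ + R = [156]
K = P̄·Hᵀ·S⁻¹ = [9/26; -17/52]
x' = x̄ + K·y = [-9/13, 17/26]
P' = (I − K·H)·P̄ = [121/13 -9/26; -9/26 17/52]

x' = [-9/13, 17/26]
P' = [121/13 -9/26; -9/26 17/52]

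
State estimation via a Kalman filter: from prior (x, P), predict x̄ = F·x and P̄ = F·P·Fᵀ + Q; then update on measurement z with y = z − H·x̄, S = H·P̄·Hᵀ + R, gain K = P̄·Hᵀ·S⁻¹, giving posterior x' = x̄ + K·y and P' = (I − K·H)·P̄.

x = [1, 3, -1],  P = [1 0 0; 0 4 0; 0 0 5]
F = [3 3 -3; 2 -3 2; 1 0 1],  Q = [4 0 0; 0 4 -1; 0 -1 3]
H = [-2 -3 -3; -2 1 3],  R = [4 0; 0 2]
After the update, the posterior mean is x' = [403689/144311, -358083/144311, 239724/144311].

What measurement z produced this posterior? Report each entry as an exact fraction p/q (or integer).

z = [-3, -3]

x̄ = F·x = [15, -9, 0]
P̄ = F·P·Fᵀ + Q = [94 -60 -12; -60 64 11; -12 11 9]
S = H·P̄·Hᵀ + R = [371 -269; -269 973]
K = P̄·Hᵀ·S⁻¹ = [-24576/144311 -48916/144311; -21896/144311 26131/144311; -9175/144311 6659/144311]
x' − x̄ = [-1760976/144311, 940716/144311, 239724/144311] = K·y
y = (KᵀK)⁻¹·Kᵀ·(x' − x̄) = [0, 36]
z = y + H·x̄ = [0, 36] + [-3, -39] = [-3, -3]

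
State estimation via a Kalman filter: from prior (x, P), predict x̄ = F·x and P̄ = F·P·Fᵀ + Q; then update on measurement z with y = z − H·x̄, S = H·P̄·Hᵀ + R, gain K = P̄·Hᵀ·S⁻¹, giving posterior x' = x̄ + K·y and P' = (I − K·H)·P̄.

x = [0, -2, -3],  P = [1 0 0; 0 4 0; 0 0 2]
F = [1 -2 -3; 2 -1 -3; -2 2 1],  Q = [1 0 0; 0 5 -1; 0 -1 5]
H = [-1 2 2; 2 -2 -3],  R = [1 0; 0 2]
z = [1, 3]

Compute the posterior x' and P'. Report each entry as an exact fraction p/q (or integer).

x' = [29349/7025, 21769/7025, -2781/7025]
P' = [25044/7025 3364/7025 11664/7025; 3364/7025 18034/7025 -12766/7025; 11664/7025 -12766/7025 17934/7025]

x̄ = F·x = [13, 11, -7]
P̄ = F·P·Fᵀ + Q = [36 28 -24; 28 31 -19; -24 -19 27]
y = z − H·x̄ = [6, -22]
S = H·P̄·Hᵀ + R = [101 -168; -168 349]
K = P̄·Hᵀ·S⁻¹ = [5012/7025 4184/7025; 7172/7025 4479/7025; -1328/7025 -2471/7025]
x' = x̄ + K·y = [29349/7025, 21769/7025, -2781/7025]
P' = (I − K·H)·P̄ = [25044/7025 3364/7025 11664/7025; 3364/7025 18034/7025 -12766/7025; 11664/7025 -12766/7025 17934/7025]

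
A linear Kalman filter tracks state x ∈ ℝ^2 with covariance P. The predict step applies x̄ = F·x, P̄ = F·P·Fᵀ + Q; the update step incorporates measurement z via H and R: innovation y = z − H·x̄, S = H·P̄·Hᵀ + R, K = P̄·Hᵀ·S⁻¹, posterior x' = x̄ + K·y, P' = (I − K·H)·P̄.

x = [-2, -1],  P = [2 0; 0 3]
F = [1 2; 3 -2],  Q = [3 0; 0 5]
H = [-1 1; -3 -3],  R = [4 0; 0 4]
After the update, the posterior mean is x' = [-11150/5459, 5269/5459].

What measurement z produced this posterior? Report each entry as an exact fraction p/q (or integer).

z = [3, 3]

x̄ = F·x = [-4, -4]
P̄ = F·P·Fᵀ + Q = [17 -6; -6 35]
S = H·P̄·Hᵀ + R = [68 -54; -54 364]
K = P̄·Hᵀ·S⁻¹ = [-5077/10918 -1743/10918; 5113/10918 -1851/10918]
x' − x̄ = [10686/5459, 27105/5459] = K·y
y = (KᵀK)⁻¹·Kᵀ·(x' − x̄) = [3, -21]
z = y + H·x̄ = [3, -21] + [0, 24] = [3, 3]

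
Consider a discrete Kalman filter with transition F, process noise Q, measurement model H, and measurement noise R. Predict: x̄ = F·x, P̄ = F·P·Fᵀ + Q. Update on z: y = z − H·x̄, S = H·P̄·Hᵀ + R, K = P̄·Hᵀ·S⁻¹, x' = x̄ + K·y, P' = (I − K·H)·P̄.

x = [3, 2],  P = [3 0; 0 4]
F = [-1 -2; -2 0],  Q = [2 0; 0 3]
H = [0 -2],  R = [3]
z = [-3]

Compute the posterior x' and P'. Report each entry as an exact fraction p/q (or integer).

x̄ = F·x = [-7, -6]
P̄ = F·P·Fᵀ + Q = [21 6; 6 15]
y = z − H·x̄ = [-15]
S = H·P̄·Hᵀ + R = [63]
K = P̄·Hᵀ·S⁻¹ = [-4/21; -10/21]
x' = x̄ + K·y = [-29/7, 8/7]
P' = (I − K·H)·P̄ = [131/7 2/7; 2/7 5/7]

x' = [-29/7, 8/7]
P' = [131/7 2/7; 2/7 5/7]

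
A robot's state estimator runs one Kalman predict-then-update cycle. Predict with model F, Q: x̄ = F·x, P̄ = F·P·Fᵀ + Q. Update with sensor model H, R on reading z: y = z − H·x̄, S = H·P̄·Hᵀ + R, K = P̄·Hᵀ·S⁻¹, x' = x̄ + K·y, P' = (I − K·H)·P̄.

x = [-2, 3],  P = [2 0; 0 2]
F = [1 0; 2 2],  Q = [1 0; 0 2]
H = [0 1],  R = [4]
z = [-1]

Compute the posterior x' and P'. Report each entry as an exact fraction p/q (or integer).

x' = [-28/11, -5/11]
P' = [25/11 8/11; 8/11 36/11]

x̄ = F·x = [-2, 2]
P̄ = F·P·Fᵀ + Q = [3 4; 4 18]
y = z − H·x̄ = [-3]
S = H·P̄·Hᵀ + R = [22]
K = P̄·Hᵀ·S⁻¹ = [2/11; 9/11]
x' = x̄ + K·y = [-28/11, -5/11]
P' = (I − K·H)·P̄ = [25/11 8/11; 8/11 36/11]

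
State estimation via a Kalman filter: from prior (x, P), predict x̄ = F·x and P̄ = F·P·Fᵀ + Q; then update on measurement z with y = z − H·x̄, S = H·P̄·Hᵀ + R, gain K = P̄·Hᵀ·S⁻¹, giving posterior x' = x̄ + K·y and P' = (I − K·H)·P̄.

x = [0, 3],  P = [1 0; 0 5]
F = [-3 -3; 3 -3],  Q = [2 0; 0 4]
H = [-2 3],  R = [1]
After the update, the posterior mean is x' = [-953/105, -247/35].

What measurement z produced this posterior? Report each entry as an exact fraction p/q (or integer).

z = [-3]

x̄ = F·x = [-9, -9]
P̄ = F·P·Fᵀ + Q = [56 36; 36 58]
S = H·P̄·Hᵀ + R = [315]
K = P̄·Hᵀ·S⁻¹ = [-4/315; 34/105]
x' − x̄ = [-8/105, 68/35] = K·y
y = (KᵀK)⁻¹·Kᵀ·(x' − x̄) = [6]
z = y + H·x̄ = [6] + [-9] = [-3]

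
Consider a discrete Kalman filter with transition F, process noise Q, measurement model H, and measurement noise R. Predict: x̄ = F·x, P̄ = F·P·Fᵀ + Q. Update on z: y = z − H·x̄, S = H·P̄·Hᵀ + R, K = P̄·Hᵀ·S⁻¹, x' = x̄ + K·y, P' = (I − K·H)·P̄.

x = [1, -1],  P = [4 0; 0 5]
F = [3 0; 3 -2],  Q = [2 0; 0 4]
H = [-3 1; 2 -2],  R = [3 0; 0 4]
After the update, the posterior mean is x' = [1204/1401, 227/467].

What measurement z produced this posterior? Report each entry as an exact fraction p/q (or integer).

z = [-2, 1]

x̄ = F·x = [3, 5]
P̄ = F·P·Fᵀ + Q = [38 36; 36 60]
S = H·P̄·Hᵀ + R = [189 -60; -60 108]
K = P̄·Hᵀ·S⁻¹ = [-682/1401 -109/467; -224/467 -332/467]
x' − x̄ = [-2999/1401, -2108/467] = K·y
y = (KᵀK)⁻¹·Kᵀ·(x' − x̄) = [2, 5]
z = y + H·x̄ = [2, 5] + [-4, -4] = [-2, 1]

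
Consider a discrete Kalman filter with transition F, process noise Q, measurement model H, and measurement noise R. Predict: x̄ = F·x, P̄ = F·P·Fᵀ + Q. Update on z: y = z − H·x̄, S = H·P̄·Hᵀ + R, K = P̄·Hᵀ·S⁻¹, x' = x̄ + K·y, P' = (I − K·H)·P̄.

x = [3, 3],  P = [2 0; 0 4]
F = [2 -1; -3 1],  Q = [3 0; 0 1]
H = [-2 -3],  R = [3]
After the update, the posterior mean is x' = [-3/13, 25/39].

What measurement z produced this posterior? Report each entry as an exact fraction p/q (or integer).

z = [-2]

x̄ = F·x = [3, -6]
P̄ = F·P·Fᵀ + Q = [15 -16; -16 23]
S = H·P̄·Hᵀ + R = [78]
K = P̄·Hᵀ·S⁻¹ = [3/13; -37/78]
x' − x̄ = [-42/13, 259/39] = K·y
y = (KᵀK)⁻¹·Kᵀ·(x' − x̄) = [-14]
z = y + H·x̄ = [-14] + [12] = [-2]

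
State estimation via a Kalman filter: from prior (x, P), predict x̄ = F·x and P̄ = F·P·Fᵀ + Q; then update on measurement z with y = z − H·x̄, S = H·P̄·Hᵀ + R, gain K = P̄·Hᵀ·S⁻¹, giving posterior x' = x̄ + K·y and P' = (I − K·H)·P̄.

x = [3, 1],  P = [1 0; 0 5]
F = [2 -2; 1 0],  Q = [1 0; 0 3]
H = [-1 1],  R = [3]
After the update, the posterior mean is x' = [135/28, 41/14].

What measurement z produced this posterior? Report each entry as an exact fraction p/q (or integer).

x̄ = F·x = [4, 3]
P̄ = F·P·Fᵀ + Q = [25 2; 2 4]
S = H·P̄·Hᵀ + R = [28]
K = P̄·Hᵀ·S⁻¹ = [-23/28; 1/14]
x' − x̄ = [23/28, -1/14] = K·y
y = (KᵀK)⁻¹·Kᵀ·(x' − x̄) = [-1]
z = y + H·x̄ = [-1] + [-1] = [-2]

z = [-2]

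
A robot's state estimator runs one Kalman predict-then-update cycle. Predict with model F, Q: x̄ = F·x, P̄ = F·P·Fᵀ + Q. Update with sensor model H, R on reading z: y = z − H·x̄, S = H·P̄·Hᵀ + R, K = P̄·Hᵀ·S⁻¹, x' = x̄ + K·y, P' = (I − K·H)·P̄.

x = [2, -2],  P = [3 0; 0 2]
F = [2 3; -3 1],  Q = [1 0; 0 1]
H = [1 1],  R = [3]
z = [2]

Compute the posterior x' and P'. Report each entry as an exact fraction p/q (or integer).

x' = [37/10, -13/5]
P' = [879/40 -411/20; -411/20 219/10]

x̄ = F·x = [-2, -8]
P̄ = F·P·Fᵀ + Q = [31 -12; -12 30]
y = z − H·x̄ = [12]
S = H·P̄·Hᵀ + R = [40]
K = P̄·Hᵀ·S⁻¹ = [19/40; 9/20]
x' = x̄ + K·y = [37/10, -13/5]
P' = (I − K·H)·P̄ = [879/40 -411/20; -411/20 219/10]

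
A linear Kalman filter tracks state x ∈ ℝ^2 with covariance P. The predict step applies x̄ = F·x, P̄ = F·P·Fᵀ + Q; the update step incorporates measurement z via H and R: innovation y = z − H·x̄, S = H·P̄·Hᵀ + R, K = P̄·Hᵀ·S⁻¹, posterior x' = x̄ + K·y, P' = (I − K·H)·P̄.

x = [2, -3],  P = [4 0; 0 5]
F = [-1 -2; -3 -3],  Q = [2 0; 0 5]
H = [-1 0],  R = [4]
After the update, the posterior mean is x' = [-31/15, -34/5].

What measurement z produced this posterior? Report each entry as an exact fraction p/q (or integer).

z = [3]

x̄ = F·x = [4, 3]
P̄ = F·P·Fᵀ + Q = [26 42; 42 86]
S = H·P̄·Hᵀ + R = [30]
K = P̄·Hᵀ·S⁻¹ = [-13/15; -7/5]
x' − x̄ = [-91/15, -49/5] = K·y
y = (KᵀK)⁻¹·Kᵀ·(x' − x̄) = [7]
z = y + H·x̄ = [7] + [-4] = [3]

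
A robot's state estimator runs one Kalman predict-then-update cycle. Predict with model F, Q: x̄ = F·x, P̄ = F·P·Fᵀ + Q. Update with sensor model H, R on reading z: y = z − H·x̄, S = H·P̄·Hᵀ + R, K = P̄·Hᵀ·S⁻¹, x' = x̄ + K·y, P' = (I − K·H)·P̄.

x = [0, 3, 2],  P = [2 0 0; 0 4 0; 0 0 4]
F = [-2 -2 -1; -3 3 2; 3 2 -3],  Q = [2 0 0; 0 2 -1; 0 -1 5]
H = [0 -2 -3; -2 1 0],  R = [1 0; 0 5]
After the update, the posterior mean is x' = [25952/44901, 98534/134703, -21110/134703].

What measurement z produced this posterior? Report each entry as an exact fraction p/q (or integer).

z = [-1, -1]

x̄ = F·x = [-8, 13, 0]
P̄ = F·P·Fᵀ + Q = [30 -20 -16; -20 72 -19; -16 -19 75]
S = H·P̄·Hᵀ + R = [736 -263; -263 277]
K = P̄·Hᵀ·S⁻¹ = [1112/44901 -11912/44901; 5357/134703 59551/134703; -48380/134703 -39613/134703]
x' − x̄ = [385160/44901, -1652605/134703, -21110/134703] = K·y
y = (KᵀK)⁻¹·Kᵀ·(x' − x̄) = [25, -30]
z = y + H·x̄ = [25, -30] + [-26, 29] = [-1, -1]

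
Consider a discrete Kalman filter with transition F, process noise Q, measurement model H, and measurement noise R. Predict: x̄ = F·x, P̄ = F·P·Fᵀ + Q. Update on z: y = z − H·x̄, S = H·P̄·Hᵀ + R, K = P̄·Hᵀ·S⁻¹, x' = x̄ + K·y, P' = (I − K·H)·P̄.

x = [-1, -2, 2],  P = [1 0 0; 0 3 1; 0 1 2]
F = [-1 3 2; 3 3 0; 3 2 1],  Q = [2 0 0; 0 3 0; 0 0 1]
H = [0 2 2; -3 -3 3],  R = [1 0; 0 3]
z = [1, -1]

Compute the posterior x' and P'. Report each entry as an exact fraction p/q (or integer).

x̄ = F·x = [-1, -9, -5]
P̄ = F·P·Fᵀ + Q = [50 30 26; 30 39 30; 26 30 28]
y = z − H·x̄ = [29, -16]
S = H·P̄·Hᵀ + R = [509 -402; -402 588]
K = P̄·Hᵀ·S⁻¹ = [61/11474 -6239/22948; 5685/22948 -1359/45896; 1435/5737 323/11474]
x' = x̄ + K·y = [40207/11474, -30795/22948, 10346/5737]
P' = (I − K·H)·P̄ = [61509/11474 -58359/22948 14605/5737; -58359/22948 61881/45896 -14049/11474; 14605/5737 -14049/11474 7742/5737]

x' = [40207/11474, -30795/22948, 10346/5737]
P' = [61509/11474 -58359/22948 14605/5737; -58359/22948 61881/45896 -14049/11474; 14605/5737 -14049/11474 7742/5737]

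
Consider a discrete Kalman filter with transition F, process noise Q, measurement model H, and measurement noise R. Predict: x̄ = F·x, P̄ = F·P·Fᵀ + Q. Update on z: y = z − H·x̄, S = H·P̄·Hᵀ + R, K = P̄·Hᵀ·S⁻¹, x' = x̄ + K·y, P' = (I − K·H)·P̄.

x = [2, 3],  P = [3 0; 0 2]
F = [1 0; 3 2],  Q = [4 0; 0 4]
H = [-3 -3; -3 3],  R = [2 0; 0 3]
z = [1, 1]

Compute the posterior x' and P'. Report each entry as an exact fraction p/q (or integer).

x' = [-3800/10741, 510/10741]
P' = [1447/10741 -279/10741; -279/10741 1479/10741]

x̄ = F·x = [2, 12]
P̄ = F·P·Fᵀ + Q = [7 9; 9 39]
y = z − H·x̄ = [43, -29]
S = H·P̄·Hᵀ + R = [578 -288; -288 255]
K = P̄·Hᵀ·S⁻¹ = [-1752/10741 -1726/10741; -1800/10741 1758/10741]
x' = x̄ + K·y = [-3800/10741, 510/10741]
P' = (I − K·H)·P̄ = [1447/10741 -279/10741; -279/10741 1479/10741]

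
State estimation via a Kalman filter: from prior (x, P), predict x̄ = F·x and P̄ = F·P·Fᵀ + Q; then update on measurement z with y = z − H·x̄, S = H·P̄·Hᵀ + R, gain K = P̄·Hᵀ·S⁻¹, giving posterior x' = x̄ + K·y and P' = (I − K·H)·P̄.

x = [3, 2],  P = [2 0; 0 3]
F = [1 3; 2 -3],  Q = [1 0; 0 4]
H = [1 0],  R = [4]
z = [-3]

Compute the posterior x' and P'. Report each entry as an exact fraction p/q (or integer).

x̄ = F·x = [9, 0]
P̄ = F·P·Fᵀ + Q = [30 -23; -23 39]
y = z − H·x̄ = [-12]
S = H·P̄·Hᵀ + R = [34]
K = P̄·Hᵀ·S⁻¹ = [15/17; -23/34]
x' = x̄ + K·y = [-27/17, 138/17]
P' = (I − K·H)·P̄ = [60/17 -46/17; -46/17 797/34]

x' = [-27/17, 138/17]
P' = [60/17 -46/17; -46/17 797/34]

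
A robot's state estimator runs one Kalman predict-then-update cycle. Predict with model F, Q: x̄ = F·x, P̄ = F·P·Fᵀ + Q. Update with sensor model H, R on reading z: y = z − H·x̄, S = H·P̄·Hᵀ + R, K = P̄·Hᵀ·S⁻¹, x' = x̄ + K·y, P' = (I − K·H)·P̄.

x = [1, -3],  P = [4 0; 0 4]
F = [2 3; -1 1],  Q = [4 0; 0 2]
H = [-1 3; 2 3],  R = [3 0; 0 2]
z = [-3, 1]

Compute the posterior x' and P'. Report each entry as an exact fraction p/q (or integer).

x' = [14817/11350, -13321/22700]
P' = [3102/5675 -813/5675; -813/5675 1919/11350]

x̄ = F·x = [-7, -4]
P̄ = F·P·Fᵀ + Q = [56 4; 4 10]
y = z − H·x̄ = [2, 27]
S = H·P̄·Hᵀ + R = [125 -10; -10 364]
K = P̄·Hᵀ·S⁻¹ = [-1847/5675 753/2270; 2461/11350 501/4540]
x' = x̄ + K·y = [14817/11350, -13321/22700]
P' = (I − K·H)·P̄ = [3102/5675 -813/5675; -813/5675 1919/11350]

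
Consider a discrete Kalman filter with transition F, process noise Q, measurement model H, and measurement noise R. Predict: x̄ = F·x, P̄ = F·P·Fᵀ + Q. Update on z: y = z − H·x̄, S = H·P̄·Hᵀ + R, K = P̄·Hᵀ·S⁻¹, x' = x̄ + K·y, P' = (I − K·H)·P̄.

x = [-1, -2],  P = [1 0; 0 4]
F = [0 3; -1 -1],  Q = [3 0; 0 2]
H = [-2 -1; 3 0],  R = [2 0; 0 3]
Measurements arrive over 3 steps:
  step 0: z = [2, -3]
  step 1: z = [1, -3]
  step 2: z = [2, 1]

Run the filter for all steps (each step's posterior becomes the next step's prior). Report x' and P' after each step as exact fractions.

step 0: x̄ = F·x = [-6, 3]
step 0: P̄ = F·P·Fᵀ + Q = [39 -12; -12 7]
step 0: y = z − H·x̄ = [-7, 15]
step 0: S = H·P̄·Hᵀ + R = [117 -198; -198 354]
step 0: K = P̄·Hᵀ·S⁻¹ = [-11/123 23/82; -185/369 -47/123]
step 0: x' = x̄ + K·y = [-7/6, 7/9]
step 0: P' = (I − K·H)·P̄ = [23/82 -47/123; -47/123 652/369]
step 1: x̄ = F·x = [7/3, 7/18]
step 1: P̄ = F·P·Fᵀ + Q = [775/41 -511/123; -511/123 2423/738]
step 1: y = z − H·x̄ = [109/18, -10]
step 1: S = H·P̄·Hᵀ + R = [47435/738 -4139/41; -4139/41 7098/41]
step 1: K = P̄·Hᵀ·S⁻¹ = [-12417/115162 60963/230324; -23870/57581 -36129/115162]
step 1: x' = x̄ + K·y = [-222591/230324, 116983/115162]
step 1: P' = (I − K·H)·P̄ = [60963/230324 -36129/115162; -36129/115162 83869/57581]
step 2: x̄ = F·x = [350949/115162, -11375/230324]
step 2: P̄ = F·P·Fᵀ + Q = [927564/57581 -394827/115162; -394827/115162 712571/230324]
step 2: y = z − H·x̄ = [1853069/230324, -937685/115162]
step 2: S = H·P̄·Hᵀ + R = [12855627/230324 -9946287/115162; -9946287/115162 8520819/57581]
step 2: K = P̄·Hᵀ·S⁻¹ = [-368381/3412856 1799103/6825712; -6361877/15357852 -1062341/3412856]
step 2: x' = x̄ + K·y = [112231/3412856, -13018277/15357852]
step 2: P' = (I − K·H)·P̄ = [1799103/6825712 -1062341/3412856; -1062341/3412856 22284823/15357852]

step 0: x' = [-7/6, 7/9], P' = [23/82 -47/123; -47/123 652/369]
step 1: x' = [-222591/230324, 116983/115162], P' = [60963/230324 -36129/115162; -36129/115162 83869/57581]
step 2: x' = [112231/3412856, -13018277/15357852], P' = [1799103/6825712 -1062341/3412856; -1062341/3412856 22284823/15357852]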